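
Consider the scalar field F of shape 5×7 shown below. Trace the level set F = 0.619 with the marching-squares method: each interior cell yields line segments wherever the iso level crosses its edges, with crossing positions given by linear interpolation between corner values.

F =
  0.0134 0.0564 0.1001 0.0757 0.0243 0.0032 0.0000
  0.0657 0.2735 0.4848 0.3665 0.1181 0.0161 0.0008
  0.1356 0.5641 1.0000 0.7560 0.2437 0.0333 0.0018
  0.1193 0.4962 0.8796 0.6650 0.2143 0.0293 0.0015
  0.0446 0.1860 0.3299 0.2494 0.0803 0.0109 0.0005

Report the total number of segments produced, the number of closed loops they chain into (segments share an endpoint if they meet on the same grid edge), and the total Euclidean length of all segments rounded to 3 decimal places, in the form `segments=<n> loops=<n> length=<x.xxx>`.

segments=8 loops=1 length=6.735

cell (1,1): code 0100 → (1.260,2.000)–(2.000,1.126)
cell (1,2): code 1100 → (1.648,3.000)–(1.260,2.000)
cell (1,3): code 1000 → (2.000,3.267)–(1.648,3.000)
cell (2,1): code 0110 → (2.000,1.126)–(3.000,1.320)
cell (2,3): code 1001 → (3.000,3.102)–(2.000,3.267)
cell (3,1): code 0010 → (3.000,1.320)–(3.474,2.000)
cell (3,2): code 0011 → (3.474,2.000)–(3.111,3.000)
cell (3,3): code 0001 → (3.111,3.000)–(3.000,3.102)
total: 8 segments, chained into 1 closed loop(s), length Σ = 6.734865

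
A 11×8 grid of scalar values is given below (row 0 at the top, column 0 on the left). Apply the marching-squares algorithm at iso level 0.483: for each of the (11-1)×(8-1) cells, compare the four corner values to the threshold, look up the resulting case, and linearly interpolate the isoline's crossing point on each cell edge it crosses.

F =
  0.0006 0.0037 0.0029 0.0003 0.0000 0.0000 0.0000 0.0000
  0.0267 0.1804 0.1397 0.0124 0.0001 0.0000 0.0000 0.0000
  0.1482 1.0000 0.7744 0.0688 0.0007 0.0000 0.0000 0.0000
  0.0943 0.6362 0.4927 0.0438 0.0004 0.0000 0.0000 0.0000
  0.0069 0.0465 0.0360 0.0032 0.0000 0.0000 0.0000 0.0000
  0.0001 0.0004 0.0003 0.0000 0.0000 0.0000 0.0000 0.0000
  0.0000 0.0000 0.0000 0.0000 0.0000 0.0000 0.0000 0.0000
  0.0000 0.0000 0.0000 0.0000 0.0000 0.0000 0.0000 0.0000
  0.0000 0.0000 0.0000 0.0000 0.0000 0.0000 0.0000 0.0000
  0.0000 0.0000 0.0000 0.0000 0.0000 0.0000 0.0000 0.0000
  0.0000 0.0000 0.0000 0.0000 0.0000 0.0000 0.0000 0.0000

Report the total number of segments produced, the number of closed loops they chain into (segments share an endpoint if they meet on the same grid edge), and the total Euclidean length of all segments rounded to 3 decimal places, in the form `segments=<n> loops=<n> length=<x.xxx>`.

segments=8 loops=1 length=6.075

cell (1,0): code 0100 → (1.369,1.000)–(2.000,0.393)
cell (1,1): code 1100 → (1.541,2.000)–(1.369,1.000)
cell (1,2): code 1000 → (2.000,2.413)–(1.541,2.000)
cell (2,0): code 0110 → (2.000,0.393)–(3.000,0.717)
cell (2,2): code 1001 → (3.000,2.022)–(2.000,2.413)
cell (3,0): code 0010 → (3.000,0.717)–(3.260,1.000)
cell (3,1): code 0011 → (3.260,1.000)–(3.021,2.000)
cell (3,2): code 0001 → (3.021,2.000)–(3.000,2.022)
total: 8 segments, chained into 1 closed loop(s), length Σ = 6.074958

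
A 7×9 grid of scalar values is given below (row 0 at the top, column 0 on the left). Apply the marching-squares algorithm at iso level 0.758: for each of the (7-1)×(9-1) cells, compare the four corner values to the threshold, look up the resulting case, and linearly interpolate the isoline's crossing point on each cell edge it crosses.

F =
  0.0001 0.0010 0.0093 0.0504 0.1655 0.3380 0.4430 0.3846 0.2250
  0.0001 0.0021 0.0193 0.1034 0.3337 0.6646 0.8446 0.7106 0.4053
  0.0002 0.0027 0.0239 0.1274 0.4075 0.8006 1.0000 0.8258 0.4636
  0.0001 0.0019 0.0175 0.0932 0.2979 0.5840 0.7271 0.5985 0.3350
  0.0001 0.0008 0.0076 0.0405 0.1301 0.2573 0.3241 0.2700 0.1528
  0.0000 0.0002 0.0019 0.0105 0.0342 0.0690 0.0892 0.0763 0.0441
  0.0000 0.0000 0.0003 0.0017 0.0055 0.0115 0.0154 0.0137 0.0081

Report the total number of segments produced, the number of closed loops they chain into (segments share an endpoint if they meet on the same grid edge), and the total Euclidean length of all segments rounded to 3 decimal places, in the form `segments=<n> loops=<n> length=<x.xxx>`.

cell (0,5): code 0100 → (0.784,6.000)–(1.000,5.519)
cell (0,6): code 1000 → (1.000,6.646)–(0.784,6.000)
cell (1,4): code 0100 → (1.687,5.000)–(2.000,4.892)
cell (1,5): code 1110 → (1.000,5.519)–(1.687,5.000)
cell (1,6): code 1101 → (1.411,7.000)–(1.000,6.646)
cell (1,7): code 1000 → (2.000,7.187)–(1.411,7.000)
cell (2,4): code 0010 → (2.000,4.892)–(2.197,5.000)
cell (2,5): code 0011 → (2.197,5.000)–(2.887,6.000)
cell (2,6): code 0011 → (2.887,6.000)–(2.298,7.000)
cell (2,7): code 0001 → (2.298,7.000)–(2.000,7.187)
total: 10 segments, chained into 1 closed loop(s), length Σ = 6.512948

segments=10 loops=1 length=6.513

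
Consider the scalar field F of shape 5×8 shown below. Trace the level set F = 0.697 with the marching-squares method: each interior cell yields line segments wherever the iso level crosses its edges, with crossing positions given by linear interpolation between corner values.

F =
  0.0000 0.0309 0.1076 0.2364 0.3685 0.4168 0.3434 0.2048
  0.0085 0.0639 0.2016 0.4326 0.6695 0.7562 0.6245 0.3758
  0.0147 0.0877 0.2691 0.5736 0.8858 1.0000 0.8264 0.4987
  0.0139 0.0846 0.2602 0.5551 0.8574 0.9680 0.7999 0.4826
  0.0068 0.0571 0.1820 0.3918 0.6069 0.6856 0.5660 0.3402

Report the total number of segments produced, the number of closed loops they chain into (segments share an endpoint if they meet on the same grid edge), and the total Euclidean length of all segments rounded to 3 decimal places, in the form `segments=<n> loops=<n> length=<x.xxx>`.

segments=12 loops=1 length=9.561

cell (0,4): code 0100 → (0.826,5.000)–(1.000,4.317)
cell (0,5): code 1000 → (1.000,5.450)–(0.826,5.000)
cell (1,3): code 0100 → (1.127,4.000)–(2.000,3.395)
cell (1,4): code 1110 → (1.000,4.317)–(1.127,4.000)
cell (1,5): code 1101 → (1.359,6.000)–(1.000,5.450)
cell (1,6): code 1000 → (2.000,6.395)–(1.359,6.000)
cell (2,3): code 0110 → (2.000,3.395)–(3.000,3.469)
cell (2,6): code 1001 → (3.000,6.324)–(2.000,6.395)
cell (3,3): code 0010 → (3.000,3.469)–(3.640,4.000)
cell (3,4): code 0011 → (3.640,4.000)–(3.960,5.000)
cell (3,5): code 0011 → (3.960,5.000)–(3.440,6.000)
cell (3,6): code 0001 → (3.440,6.000)–(3.000,6.324)
total: 12 segments, chained into 1 closed loop(s), length Σ = 9.560644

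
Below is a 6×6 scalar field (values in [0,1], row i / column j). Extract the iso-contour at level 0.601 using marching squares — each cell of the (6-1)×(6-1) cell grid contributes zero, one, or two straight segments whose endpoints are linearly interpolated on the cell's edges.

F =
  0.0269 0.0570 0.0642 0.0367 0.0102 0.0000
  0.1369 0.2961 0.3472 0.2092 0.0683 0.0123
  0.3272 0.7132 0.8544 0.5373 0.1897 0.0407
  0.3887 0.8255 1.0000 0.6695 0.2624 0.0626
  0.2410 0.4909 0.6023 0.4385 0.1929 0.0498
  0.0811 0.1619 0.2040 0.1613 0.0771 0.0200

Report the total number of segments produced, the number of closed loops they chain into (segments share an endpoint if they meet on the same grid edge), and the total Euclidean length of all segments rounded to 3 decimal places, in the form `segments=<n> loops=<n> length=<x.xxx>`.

cell (1,0): code 0100 → (1.731,1.000)–(2.000,0.709)
cell (1,1): code 1100 → (1.500,2.000)–(1.731,1.000)
cell (1,2): code 1000 → (2.000,2.799)–(1.500,2.000)
cell (2,0): code 0110 → (2.000,0.709)–(3.000,0.486)
cell (2,2): code 1101 → (2.482,3.000)–(2.000,2.799)
cell (2,3): code 1000 → (3.000,3.168)–(2.482,3.000)
cell (3,0): code 0010 → (3.000,0.486)–(3.671,1.000)
cell (3,1): code 0111 → (3.671,1.000)–(4.000,1.988)
cell (3,2): code 1011 → (4.000,2.008)–(3.297,3.000)
cell (3,3): code 0001 → (3.297,3.000)–(3.000,3.168)
cell (4,1): code 0010 → (4.000,1.988)–(4.003,2.000)
cell (4,2): code 0001 → (4.003,2.000)–(4.000,2.008)
total: 12 segments, chained into 1 closed loop(s), length Σ = 7.920852

segments=12 loops=1 length=7.921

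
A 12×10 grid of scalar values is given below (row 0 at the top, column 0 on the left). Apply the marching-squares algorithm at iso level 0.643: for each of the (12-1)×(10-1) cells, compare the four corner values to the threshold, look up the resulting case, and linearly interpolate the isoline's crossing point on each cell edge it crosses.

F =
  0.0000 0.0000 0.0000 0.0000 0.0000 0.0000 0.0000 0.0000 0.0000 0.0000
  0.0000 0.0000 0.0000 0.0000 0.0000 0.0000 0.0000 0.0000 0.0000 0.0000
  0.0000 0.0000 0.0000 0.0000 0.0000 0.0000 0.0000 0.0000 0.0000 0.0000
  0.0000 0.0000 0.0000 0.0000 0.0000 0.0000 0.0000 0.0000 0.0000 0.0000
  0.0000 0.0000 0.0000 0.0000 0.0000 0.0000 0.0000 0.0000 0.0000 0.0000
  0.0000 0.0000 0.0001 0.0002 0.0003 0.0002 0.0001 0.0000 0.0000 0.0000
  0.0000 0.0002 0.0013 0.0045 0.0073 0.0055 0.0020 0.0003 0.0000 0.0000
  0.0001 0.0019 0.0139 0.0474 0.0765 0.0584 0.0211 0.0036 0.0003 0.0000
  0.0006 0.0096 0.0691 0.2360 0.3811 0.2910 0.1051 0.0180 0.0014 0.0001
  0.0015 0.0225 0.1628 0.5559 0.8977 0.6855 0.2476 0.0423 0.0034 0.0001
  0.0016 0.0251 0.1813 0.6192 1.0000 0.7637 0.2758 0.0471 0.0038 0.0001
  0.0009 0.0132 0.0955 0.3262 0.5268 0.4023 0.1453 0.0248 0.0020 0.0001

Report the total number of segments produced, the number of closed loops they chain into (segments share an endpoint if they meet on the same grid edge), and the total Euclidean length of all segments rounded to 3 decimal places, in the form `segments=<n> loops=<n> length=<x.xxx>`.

cell (8,3): code 0100 → (8.507,4.000)–(9.000,3.255)
cell (8,4): code 1100 → (8.892,5.000)–(8.507,4.000)
cell (8,5): code 1000 → (9.000,5.097)–(8.892,5.000)
cell (9,3): code 0110 → (9.000,3.255)–(10.000,3.062)
cell (9,5): code 1001 → (10.000,5.247)–(9.000,5.097)
cell (10,3): code 0010 → (10.000,3.062)–(10.754,4.000)
cell (10,4): code 0011 → (10.754,4.000)–(10.334,5.000)
cell (10,5): code 0001 → (10.334,5.000)–(10.000,5.247)
total: 8 segments, chained into 1 closed loop(s), length Σ = 6.843520

segments=8 loops=1 length=6.844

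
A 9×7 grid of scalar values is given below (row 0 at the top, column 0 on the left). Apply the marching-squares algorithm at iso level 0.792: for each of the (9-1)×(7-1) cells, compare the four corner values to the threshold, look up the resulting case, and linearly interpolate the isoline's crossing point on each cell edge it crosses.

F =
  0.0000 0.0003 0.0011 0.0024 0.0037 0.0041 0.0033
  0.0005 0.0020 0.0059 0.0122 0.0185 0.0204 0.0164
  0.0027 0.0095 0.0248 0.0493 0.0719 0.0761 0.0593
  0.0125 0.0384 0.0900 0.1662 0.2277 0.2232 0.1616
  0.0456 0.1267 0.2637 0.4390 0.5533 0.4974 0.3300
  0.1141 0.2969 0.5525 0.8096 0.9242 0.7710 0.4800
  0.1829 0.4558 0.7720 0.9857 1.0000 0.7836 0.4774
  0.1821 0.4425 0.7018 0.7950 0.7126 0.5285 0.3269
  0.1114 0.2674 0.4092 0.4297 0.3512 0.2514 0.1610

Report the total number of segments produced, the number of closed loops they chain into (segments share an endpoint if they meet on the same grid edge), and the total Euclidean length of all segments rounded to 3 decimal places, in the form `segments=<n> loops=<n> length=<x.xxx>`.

cell (4,2): code 0100 → (4.953,3.000)–(5.000,2.932)
cell (4,3): code 1100 → (4.644,4.000)–(4.953,3.000)
cell (4,4): code 1000 → (5.000,4.863)–(4.644,4.000)
cell (5,2): code 0110 → (5.000,2.932)–(6.000,2.094)
cell (5,4): code 1001 → (6.000,4.961)–(5.000,4.863)
cell (6,2): code 0110 → (6.000,2.094)–(7.000,2.968)
cell (6,3): code 1011 → (7.000,3.036)–(6.724,4.000)
cell (6,4): code 0001 → (6.724,4.000)–(6.000,4.961)
cell (7,2): code 0010 → (7.000,2.968)–(7.008,3.000)
cell (7,3): code 0001 → (7.008,3.000)–(7.000,3.036)
total: 10 segments, chained into 1 closed loop(s), length Σ = 7.977476

segments=10 loops=1 length=7.977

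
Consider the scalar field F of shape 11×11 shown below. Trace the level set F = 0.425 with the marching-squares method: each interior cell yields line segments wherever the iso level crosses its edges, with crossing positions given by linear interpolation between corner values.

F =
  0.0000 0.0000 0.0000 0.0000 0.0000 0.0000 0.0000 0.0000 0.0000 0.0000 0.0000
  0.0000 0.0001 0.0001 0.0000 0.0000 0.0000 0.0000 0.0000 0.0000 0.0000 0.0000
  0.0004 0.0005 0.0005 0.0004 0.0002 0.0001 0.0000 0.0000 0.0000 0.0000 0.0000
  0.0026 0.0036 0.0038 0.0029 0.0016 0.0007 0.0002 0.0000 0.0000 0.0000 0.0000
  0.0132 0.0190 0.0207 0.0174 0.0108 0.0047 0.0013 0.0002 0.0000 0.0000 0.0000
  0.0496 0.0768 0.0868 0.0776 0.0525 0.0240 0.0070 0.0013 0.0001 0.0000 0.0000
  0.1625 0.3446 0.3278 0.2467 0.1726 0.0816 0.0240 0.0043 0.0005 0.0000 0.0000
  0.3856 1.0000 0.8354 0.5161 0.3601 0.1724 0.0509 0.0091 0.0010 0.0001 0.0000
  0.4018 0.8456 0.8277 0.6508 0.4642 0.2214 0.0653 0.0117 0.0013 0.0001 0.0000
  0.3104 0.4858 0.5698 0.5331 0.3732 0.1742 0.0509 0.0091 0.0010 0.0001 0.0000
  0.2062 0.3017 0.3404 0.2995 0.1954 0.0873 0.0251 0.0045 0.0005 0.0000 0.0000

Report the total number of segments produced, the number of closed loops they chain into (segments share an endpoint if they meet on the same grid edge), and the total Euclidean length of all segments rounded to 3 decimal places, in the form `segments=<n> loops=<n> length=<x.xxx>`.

cell (6,0): code 0100 → (6.123,1.000)–(7.000,0.064)
cell (6,1): code 1100 → (6.191,2.000)–(6.123,1.000)
cell (6,2): code 1100 → (6.662,3.000)–(6.191,2.000)
cell (6,3): code 1000 → (7.000,3.584)–(6.662,3.000)
cell (7,0): code 0110 → (7.000,0.064)–(8.000,0.052)
cell (7,3): code 1101 → (7.623,4.000)–(7.000,3.584)
cell (7,4): code 1000 → (8.000,4.161)–(7.623,4.000)
cell (8,0): code 0110 → (8.000,0.052)–(9.000,0.653)
cell (8,3): code 1011 → (9.000,3.676)–(8.431,4.000)
cell (8,4): code 0001 → (8.431,4.000)–(8.000,4.161)
cell (9,0): code 0010 → (9.000,0.653)–(9.330,1.000)
cell (9,1): code 0011 → (9.330,1.000)–(9.631,2.000)
cell (9,2): code 0011 → (9.631,2.000)–(9.463,3.000)
cell (9,3): code 0001 → (9.463,3.000)–(9.000,3.676)
total: 14 segments, chained into 1 closed loop(s), length Σ = 11.862520

segments=14 loops=1 length=11.863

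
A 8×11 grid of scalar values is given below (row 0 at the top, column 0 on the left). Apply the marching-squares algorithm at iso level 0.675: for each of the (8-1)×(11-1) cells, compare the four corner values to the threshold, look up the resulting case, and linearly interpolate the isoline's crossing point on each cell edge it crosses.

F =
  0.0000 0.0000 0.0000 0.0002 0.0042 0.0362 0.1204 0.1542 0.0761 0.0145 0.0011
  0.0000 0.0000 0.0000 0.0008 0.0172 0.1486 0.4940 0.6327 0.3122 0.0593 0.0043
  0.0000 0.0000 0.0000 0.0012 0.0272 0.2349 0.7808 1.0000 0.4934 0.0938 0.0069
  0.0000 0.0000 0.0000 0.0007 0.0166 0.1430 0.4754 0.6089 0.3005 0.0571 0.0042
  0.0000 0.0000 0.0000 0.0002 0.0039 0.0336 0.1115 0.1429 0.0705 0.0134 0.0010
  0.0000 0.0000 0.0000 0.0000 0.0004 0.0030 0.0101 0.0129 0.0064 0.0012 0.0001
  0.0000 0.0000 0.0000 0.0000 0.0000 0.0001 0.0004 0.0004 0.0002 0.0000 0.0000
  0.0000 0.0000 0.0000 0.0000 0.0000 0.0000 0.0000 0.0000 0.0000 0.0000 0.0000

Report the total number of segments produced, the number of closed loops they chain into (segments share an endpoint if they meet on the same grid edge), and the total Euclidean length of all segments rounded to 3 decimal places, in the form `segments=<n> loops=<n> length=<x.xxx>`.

cell (1,5): code 0100 → (1.631,6.000)–(2.000,5.806)
cell (1,6): code 1100 → (1.115,7.000)–(1.631,6.000)
cell (1,7): code 1000 → (2.000,7.642)–(1.115,7.000)
cell (2,5): code 0010 → (2.000,5.806)–(2.346,6.000)
cell (2,6): code 0011 → (2.346,6.000)–(2.831,7.000)
cell (2,7): code 0001 → (2.831,7.000)–(2.000,7.642)
total: 6 segments, chained into 1 closed loop(s), length Σ = 5.192878

segments=6 loops=1 length=5.193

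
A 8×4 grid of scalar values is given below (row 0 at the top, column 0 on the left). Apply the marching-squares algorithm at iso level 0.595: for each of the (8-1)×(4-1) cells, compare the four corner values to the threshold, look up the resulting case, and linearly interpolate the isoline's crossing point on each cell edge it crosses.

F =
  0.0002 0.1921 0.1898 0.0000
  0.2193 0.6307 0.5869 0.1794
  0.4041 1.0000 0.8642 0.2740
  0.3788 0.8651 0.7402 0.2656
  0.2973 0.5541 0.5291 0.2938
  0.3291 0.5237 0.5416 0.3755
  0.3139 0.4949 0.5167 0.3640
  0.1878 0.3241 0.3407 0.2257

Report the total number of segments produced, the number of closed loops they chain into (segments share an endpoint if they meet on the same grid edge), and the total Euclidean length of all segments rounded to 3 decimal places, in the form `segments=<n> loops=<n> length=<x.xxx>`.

cell (0,0): code 0100 → (0.919,1.000)–(1.000,0.913)
cell (0,1): code 1000 → (1.000,1.815)–(0.919,1.000)
cell (1,0): code 0110 → (1.000,0.913)–(2.000,0.320)
cell (1,1): code 1101 → (1.029,2.000)–(1.000,1.815)
cell (1,2): code 1000 → (2.000,2.456)–(1.029,2.000)
cell (2,0): code 0110 → (2.000,0.320)–(3.000,0.445)
cell (2,2): code 1001 → (3.000,2.306)–(2.000,2.456)
cell (3,0): code 0010 → (3.000,0.445)–(3.868,1.000)
cell (3,1): code 0011 → (3.868,1.000)–(3.688,2.000)
cell (3,2): code 0001 → (3.688,2.000)–(3.000,2.306)
total: 10 segments, chained into 1 closed loop(s), length Σ = 8.179252

segments=10 loops=1 length=8.179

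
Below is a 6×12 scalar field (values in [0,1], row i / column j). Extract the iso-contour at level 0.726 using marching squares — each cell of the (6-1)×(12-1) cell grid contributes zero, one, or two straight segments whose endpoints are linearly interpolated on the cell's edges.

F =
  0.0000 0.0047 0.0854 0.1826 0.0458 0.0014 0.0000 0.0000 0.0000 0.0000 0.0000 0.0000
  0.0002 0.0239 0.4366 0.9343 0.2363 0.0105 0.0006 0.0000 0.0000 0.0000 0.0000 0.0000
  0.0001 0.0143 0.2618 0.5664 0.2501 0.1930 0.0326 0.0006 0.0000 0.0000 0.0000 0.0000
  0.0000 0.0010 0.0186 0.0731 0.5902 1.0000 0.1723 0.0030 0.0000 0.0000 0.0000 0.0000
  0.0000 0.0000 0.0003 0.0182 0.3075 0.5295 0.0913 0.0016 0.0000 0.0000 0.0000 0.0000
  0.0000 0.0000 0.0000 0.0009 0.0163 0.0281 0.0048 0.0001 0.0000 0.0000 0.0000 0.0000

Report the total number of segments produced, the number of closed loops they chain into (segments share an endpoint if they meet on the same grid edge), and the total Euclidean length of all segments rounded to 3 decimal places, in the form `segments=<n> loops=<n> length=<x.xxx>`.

segments=8 loops=2 length=5.034

cell (0,2): code 0100 → (0.723,3.000)–(1.000,2.581)
cell (0,3): code 1000 → (1.000,3.298)–(0.723,3.000)
cell (1,2): code 0010 → (1.000,2.581)–(1.566,3.000)
cell (1,3): code 0001 → (1.566,3.000)–(1.000,3.298)
cell (2,4): code 0100 → (2.660,5.000)–(3.000,4.331)
cell (2,5): code 1000 → (3.000,5.331)–(2.660,5.000)
cell (3,4): code 0010 → (3.000,4.331)–(3.582,5.000)
cell (3,5): code 0001 → (3.582,5.000)–(3.000,5.331)
total: 8 segments, chained into 2 closed loop(s), length Σ = 5.033922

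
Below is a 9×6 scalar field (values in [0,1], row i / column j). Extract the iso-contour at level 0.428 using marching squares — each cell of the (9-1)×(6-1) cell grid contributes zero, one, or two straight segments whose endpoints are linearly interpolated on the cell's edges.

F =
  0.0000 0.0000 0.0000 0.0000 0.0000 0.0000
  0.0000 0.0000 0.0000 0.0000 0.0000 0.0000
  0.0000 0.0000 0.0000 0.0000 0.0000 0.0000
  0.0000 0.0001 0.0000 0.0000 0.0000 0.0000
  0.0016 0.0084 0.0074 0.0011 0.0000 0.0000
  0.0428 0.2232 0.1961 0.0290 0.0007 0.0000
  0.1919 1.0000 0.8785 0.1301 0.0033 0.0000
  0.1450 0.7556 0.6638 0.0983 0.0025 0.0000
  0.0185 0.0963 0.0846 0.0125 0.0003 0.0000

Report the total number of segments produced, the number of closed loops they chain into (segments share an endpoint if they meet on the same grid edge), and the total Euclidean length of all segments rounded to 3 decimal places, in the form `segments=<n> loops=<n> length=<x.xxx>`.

cell (5,0): code 0100 → (5.264,1.000)–(6.000,0.292)
cell (5,1): code 1100 → (5.340,2.000)–(5.264,1.000)
cell (5,2): code 1000 → (6.000,2.602)–(5.340,2.000)
cell (6,0): code 0110 → (6.000,0.292)–(7.000,0.463)
cell (6,2): code 1001 → (7.000,2.417)–(6.000,2.602)
cell (7,0): code 0010 → (7.000,0.463)–(7.497,1.000)
cell (7,1): code 0011 → (7.497,1.000)–(7.407,2.000)
cell (7,2): code 0001 → (7.407,2.000)–(7.000,2.417)
total: 8 segments, chained into 1 closed loop(s), length Σ = 7.267279

segments=8 loops=1 length=7.267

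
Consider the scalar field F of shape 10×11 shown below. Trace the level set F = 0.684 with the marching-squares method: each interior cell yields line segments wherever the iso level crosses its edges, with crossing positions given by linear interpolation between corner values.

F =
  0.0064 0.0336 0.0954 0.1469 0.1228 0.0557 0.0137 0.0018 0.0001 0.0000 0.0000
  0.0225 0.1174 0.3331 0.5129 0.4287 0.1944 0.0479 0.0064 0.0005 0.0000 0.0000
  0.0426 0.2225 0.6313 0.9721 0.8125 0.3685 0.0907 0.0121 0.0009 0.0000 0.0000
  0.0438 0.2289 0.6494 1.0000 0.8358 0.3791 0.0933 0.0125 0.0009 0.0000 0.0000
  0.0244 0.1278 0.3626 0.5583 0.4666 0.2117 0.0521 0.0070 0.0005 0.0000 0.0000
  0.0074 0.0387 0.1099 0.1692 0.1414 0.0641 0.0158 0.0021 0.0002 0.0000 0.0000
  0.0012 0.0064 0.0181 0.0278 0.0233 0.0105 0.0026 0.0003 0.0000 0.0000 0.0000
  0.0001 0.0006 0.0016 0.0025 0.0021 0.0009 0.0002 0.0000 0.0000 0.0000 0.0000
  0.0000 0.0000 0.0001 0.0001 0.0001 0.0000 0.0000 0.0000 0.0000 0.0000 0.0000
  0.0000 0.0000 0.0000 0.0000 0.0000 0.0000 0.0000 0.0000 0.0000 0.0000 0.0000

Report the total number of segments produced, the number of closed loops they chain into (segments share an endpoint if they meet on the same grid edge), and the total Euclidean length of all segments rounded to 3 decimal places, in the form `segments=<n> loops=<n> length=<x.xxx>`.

cell (1,2): code 0100 → (1.373,3.000)–(2.000,2.155)
cell (1,3): code 1100 → (1.665,4.000)–(1.373,3.000)
cell (1,4): code 1000 → (2.000,4.289)–(1.665,4.000)
cell (2,2): code 0110 → (2.000,2.155)–(3.000,2.099)
cell (2,4): code 1001 → (3.000,4.332)–(2.000,4.289)
cell (3,2): code 0010 → (3.000,2.099)–(3.715,3.000)
cell (3,3): code 0011 → (3.715,3.000)–(3.411,4.000)
cell (3,4): code 0001 → (3.411,4.000)–(3.000,4.332)
total: 8 segments, chained into 1 closed loop(s), length Σ = 7.264414

segments=8 loops=1 length=7.264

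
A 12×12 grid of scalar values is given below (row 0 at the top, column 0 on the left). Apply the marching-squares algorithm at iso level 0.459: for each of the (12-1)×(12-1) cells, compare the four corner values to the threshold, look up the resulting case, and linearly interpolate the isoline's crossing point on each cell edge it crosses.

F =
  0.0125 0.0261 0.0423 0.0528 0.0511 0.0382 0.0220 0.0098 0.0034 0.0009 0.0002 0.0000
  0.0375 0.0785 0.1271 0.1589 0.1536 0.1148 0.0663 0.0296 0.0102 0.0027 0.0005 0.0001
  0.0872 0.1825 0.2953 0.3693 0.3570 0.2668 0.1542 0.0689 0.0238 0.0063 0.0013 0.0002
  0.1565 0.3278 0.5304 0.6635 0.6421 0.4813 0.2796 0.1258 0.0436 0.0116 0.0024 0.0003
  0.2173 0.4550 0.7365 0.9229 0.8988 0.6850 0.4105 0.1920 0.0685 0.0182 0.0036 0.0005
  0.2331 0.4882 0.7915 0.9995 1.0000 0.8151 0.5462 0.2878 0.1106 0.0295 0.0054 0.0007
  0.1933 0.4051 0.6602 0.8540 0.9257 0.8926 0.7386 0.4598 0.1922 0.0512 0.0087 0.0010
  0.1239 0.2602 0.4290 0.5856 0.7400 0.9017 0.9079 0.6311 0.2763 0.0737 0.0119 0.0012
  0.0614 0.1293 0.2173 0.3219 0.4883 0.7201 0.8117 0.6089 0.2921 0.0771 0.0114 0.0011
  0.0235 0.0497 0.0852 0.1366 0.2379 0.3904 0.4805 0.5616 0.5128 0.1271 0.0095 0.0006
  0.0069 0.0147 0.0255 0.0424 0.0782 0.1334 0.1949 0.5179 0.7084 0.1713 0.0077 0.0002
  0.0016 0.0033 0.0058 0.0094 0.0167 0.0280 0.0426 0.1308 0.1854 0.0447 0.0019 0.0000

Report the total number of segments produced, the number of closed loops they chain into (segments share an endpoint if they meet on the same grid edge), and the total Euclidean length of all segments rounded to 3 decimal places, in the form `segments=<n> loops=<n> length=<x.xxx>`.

segments=32 loops=1 length=23.956

cell (2,1): code 0100 → (2.696,2.000)–(3.000,1.648)
cell (2,2): code 1100 → (2.305,3.000)–(2.696,2.000)
cell (2,3): code 1100 → (2.358,4.000)–(2.305,3.000)
cell (2,4): code 1100 → (2.896,5.000)–(2.358,4.000)
cell (2,5): code 1000 → (3.000,5.111)–(2.896,5.000)
cell (3,1): code 0110 → (3.000,1.648)–(4.000,1.014)
cell (3,5): code 1001 → (4.000,5.823)–(3.000,5.111)
cell (4,0): code 0100 → (4.120,1.000)–(5.000,0.886)
cell (4,1): code 1110 → (4.000,1.014)–(4.120,1.000)
cell (4,5): code 1101 → (4.357,6.000)–(4.000,5.823)
cell (4,6): code 1000 → (5.000,6.337)–(4.357,6.000)
cell (5,0): code 0010 → (5.000,0.886)–(5.351,1.000)
cell (5,1): code 0111 → (5.351,1.000)–(6.000,1.211)
cell (5,6): code 1101 → (5.995,7.000)–(5.000,6.337)
cell (5,7): code 1000 → (6.000,7.003)–(5.995,7.000)
cell (6,1): code 0010 → (6.000,1.211)–(6.870,2.000)
cell (6,2): code 0111 → (6.870,2.000)–(7.000,2.192)
cell (6,7): code 1001 → (7.000,7.485)–(6.000,7.003)
cell (7,2): code 0010 → (7.000,2.192)–(7.480,3.000)
cell (7,3): code 0111 → (7.480,3.000)–(8.000,3.824)
cell (7,7): code 1001 → (8.000,7.473)–(7.000,7.485)
cell (8,3): code 0010 → (8.000,3.824)–(8.117,4.000)
cell (8,4): code 0011 → (8.117,4.000)–(8.792,5.000)
cell (8,5): code 0111 → (8.792,5.000)–(9.000,5.761)
cell (8,7): code 1101 → (8.756,8.000)–(8.000,7.473)
cell (8,8): code 1000 → (9.000,8.139)–(8.756,8.000)
cell (9,5): code 0010 → (9.000,5.761)–(9.075,6.000)
cell (9,6): code 0111 → (9.075,6.000)–(10.000,6.818)
cell (9,8): code 1001 → (10.000,8.464)–(9.000,8.139)
cell (10,6): code 0010 → (10.000,6.818)–(10.152,7.000)
cell (10,7): code 0011 → (10.152,7.000)–(10.477,8.000)
cell (10,8): code 0001 → (10.477,8.000)–(10.000,8.464)
total: 32 segments, chained into 1 closed loop(s), length Σ = 23.956046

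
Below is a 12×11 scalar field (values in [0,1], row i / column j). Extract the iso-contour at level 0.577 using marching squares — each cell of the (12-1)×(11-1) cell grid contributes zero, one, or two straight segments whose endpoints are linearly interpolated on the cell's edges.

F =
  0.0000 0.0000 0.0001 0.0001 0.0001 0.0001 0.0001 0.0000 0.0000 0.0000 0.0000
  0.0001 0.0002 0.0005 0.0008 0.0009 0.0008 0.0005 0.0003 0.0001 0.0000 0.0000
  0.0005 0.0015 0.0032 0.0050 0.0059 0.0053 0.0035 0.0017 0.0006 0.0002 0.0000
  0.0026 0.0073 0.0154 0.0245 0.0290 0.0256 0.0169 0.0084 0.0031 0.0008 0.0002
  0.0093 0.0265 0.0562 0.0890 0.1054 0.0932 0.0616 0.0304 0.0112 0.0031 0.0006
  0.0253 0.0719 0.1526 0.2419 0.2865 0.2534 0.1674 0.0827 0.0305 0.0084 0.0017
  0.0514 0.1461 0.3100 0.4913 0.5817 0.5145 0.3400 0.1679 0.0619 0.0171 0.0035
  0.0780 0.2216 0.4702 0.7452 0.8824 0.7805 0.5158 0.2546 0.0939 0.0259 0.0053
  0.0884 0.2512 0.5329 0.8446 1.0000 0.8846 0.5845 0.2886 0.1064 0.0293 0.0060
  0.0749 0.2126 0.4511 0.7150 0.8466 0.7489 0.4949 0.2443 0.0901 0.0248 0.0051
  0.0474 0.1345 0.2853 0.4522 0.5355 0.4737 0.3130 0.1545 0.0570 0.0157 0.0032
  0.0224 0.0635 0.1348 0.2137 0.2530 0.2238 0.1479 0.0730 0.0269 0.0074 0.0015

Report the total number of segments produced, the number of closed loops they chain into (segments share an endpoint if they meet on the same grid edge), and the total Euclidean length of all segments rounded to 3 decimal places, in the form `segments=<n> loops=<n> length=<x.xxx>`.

cell (5,3): code 0100 → (5.984,4.000)–(6.000,3.948)
cell (5,4): code 1000 → (6.000,4.070)–(5.984,4.000)
cell (6,2): code 0100 → (6.338,3.000)–(7.000,2.388)
cell (6,3): code 1110 → (6.000,3.948)–(6.338,3.000)
cell (6,4): code 1101 → (6.235,5.000)–(6.000,4.070)
cell (6,5): code 1000 → (7.000,5.769)–(6.235,5.000)
cell (7,2): code 0110 → (7.000,2.388)–(8.000,2.141)
cell (7,5): code 1101 → (7.891,6.000)–(7.000,5.769)
cell (7,6): code 1000 → (8.000,6.025)–(7.891,6.000)
cell (8,2): code 0110 → (8.000,2.141)–(9.000,2.477)
cell (8,5): code 1011 → (9.000,5.677)–(8.084,6.000)
cell (8,6): code 0001 → (8.084,6.000)–(8.000,6.025)
cell (9,2): code 0010 → (9.000,2.477)–(9.525,3.000)
cell (9,3): code 0011 → (9.525,3.000)–(9.867,4.000)
cell (9,4): code 0011 → (9.867,4.000)–(9.625,5.000)
cell (9,5): code 0001 → (9.625,5.000)–(9.000,5.677)
total: 16 segments, chained into 1 closed loop(s), length Σ = 12.001870

segments=16 loops=1 length=12.002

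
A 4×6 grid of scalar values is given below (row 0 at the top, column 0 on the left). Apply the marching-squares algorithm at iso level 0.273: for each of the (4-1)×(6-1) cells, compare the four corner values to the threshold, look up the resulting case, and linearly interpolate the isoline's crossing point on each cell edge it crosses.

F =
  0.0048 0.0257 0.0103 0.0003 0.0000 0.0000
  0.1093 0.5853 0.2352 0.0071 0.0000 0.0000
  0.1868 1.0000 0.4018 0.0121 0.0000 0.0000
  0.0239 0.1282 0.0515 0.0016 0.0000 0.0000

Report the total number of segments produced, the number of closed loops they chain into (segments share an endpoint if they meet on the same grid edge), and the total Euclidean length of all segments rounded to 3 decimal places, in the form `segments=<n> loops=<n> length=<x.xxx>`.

segments=8 loops=1 length=6.854

cell (0,0): code 0100 → (0.442,1.000)–(1.000,0.344)
cell (0,1): code 1000 → (1.000,1.892)–(0.442,1.000)
cell (1,0): code 0110 → (1.000,0.344)–(2.000,0.106)
cell (1,1): code 1101 → (1.227,2.000)–(1.000,1.892)
cell (1,2): code 1000 → (2.000,2.331)–(1.227,2.000)
cell (2,0): code 0010 → (2.000,0.106)–(2.834,1.000)
cell (2,1): code 0011 → (2.834,1.000)–(2.368,2.000)
cell (2,2): code 0001 → (2.368,2.000)–(2.000,2.331)
total: 8 segments, chained into 1 closed loop(s), length Σ = 6.853829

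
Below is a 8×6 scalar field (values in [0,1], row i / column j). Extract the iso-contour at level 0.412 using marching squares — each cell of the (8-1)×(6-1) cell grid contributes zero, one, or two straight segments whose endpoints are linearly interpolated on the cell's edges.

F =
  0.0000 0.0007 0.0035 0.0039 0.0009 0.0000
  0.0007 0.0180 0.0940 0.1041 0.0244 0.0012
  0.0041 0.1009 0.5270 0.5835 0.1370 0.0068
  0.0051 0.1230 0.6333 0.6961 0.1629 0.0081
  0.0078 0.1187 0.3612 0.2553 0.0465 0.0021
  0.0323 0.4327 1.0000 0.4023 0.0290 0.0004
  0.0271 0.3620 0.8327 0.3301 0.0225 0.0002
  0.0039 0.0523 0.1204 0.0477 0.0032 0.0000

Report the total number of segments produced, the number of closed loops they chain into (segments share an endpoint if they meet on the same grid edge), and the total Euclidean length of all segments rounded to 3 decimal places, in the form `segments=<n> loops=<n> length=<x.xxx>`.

cell (1,1): code 0100 → (1.734,2.000)–(2.000,1.730)
cell (1,2): code 1100 → (1.642,3.000)–(1.734,2.000)
cell (1,3): code 1000 → (2.000,3.384)–(1.642,3.000)
cell (2,1): code 0110 → (2.000,1.730)–(3.000,1.566)
cell (2,3): code 1001 → (3.000,3.533)–(2.000,3.384)
cell (3,1): code 0010 → (3.000,1.566)–(3.813,2.000)
cell (3,2): code 0011 → (3.813,2.000)–(3.645,3.000)
cell (3,3): code 0001 → (3.645,3.000)–(3.000,3.533)
cell (4,0): code 0100 → (4.934,1.000)–(5.000,0.948)
cell (4,1): code 1100 → (4.080,2.000)–(4.934,1.000)
cell (4,2): code 1000 → (5.000,2.984)–(4.080,2.000)
cell (5,0): code 0010 → (5.000,0.948)–(5.293,1.000)
cell (5,1): code 0111 → (5.293,1.000)–(6.000,1.106)
cell (5,2): code 1001 → (6.000,2.837)–(5.000,2.984)
cell (6,1): code 0010 → (6.000,1.106)–(6.591,2.000)
cell (6,2): code 0001 → (6.591,2.000)–(6.000,2.837)
total: 16 segments, chained into 2 closed loop(s), length Σ = 13.569506

segments=16 loops=2 length=13.570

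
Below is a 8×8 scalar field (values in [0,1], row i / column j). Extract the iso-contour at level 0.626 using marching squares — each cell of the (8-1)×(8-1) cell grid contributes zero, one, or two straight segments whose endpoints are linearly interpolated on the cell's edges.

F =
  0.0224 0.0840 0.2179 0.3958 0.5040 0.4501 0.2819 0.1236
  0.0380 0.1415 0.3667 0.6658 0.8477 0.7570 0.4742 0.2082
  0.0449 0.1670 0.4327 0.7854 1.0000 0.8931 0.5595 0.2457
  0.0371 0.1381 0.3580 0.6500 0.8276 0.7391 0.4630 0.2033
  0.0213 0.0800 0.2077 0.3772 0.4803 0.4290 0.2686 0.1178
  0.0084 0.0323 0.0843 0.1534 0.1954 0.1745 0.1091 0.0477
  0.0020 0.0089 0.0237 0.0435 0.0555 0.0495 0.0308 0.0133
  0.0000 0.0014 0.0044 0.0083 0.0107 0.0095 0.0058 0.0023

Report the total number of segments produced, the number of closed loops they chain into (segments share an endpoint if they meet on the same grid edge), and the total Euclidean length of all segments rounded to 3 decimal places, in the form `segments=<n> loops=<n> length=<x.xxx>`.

segments=12 loops=1 length=10.020

cell (0,2): code 0100 → (0.853,3.000)–(1.000,2.867)
cell (0,3): code 1100 → (0.355,4.000)–(0.853,3.000)
cell (0,4): code 1100 → (0.573,5.000)–(0.355,4.000)
cell (0,5): code 1000 → (1.000,5.463)–(0.573,5.000)
cell (1,2): code 0110 → (1.000,2.867)–(2.000,2.548)
cell (1,5): code 1001 → (2.000,5.801)–(1.000,5.463)
cell (2,2): code 0110 → (2.000,2.548)–(3.000,2.918)
cell (2,5): code 1001 → (3.000,5.410)–(2.000,5.801)
cell (3,2): code 0010 → (3.000,2.918)–(3.088,3.000)
cell (3,3): code 0011 → (3.088,3.000)–(3.580,4.000)
cell (3,4): code 0011 → (3.580,4.000)–(3.365,5.000)
cell (3,5): code 0001 → (3.365,5.000)–(3.000,5.410)
total: 12 segments, chained into 1 closed loop(s), length Σ = 10.020478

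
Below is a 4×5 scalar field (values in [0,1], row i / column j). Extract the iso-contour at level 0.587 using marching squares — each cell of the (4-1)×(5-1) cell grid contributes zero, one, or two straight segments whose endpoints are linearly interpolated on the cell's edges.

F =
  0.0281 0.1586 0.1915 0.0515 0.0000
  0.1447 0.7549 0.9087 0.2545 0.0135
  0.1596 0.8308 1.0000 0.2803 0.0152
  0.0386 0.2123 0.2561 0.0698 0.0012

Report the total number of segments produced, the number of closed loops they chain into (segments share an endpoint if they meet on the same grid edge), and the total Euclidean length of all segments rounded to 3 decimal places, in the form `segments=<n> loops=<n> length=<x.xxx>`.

segments=8 loops=1 length=6.428

cell (0,0): code 0100 → (0.718,1.000)–(1.000,0.725)
cell (0,1): code 1100 → (0.551,2.000)–(0.718,1.000)
cell (0,2): code 1000 → (1.000,2.492)–(0.551,2.000)
cell (1,0): code 0110 → (1.000,0.725)–(2.000,0.637)
cell (1,2): code 1001 → (2.000,2.574)–(1.000,2.492)
cell (2,0): code 0010 → (2.000,0.637)–(2.394,1.000)
cell (2,1): code 0011 → (2.394,1.000)–(2.555,2.000)
cell (2,2): code 0001 → (2.555,2.000)–(2.000,2.574)
total: 8 segments, chained into 1 closed loop(s), length Σ = 6.427712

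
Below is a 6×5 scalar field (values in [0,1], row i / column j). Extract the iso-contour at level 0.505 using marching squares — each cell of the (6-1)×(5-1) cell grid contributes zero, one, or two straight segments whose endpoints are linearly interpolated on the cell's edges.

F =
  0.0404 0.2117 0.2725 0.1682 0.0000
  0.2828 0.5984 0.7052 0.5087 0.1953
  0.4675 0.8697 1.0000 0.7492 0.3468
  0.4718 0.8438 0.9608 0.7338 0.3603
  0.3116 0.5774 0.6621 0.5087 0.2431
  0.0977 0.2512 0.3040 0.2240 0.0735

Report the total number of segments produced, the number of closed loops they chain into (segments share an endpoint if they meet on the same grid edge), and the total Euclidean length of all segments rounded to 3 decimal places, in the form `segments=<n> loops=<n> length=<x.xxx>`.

segments=14 loops=1 length=11.687

cell (0,0): code 0100 → (0.758,1.000)–(1.000,0.704)
cell (0,1): code 1100 → (0.537,2.000)–(0.758,1.000)
cell (0,2): code 1100 → (0.989,3.000)–(0.537,2.000)
cell (0,3): code 1000 → (1.000,3.012)–(0.989,3.000)
cell (1,0): code 0110 → (1.000,0.704)–(2.000,0.093)
cell (1,3): code 1001 → (2.000,3.607)–(1.000,3.012)
cell (2,0): code 0110 → (2.000,0.093)–(3.000,0.089)
cell (2,3): code 1001 → (3.000,3.613)–(2.000,3.607)
cell (3,0): code 0110 → (3.000,0.089)–(4.000,0.728)
cell (3,3): code 1001 → (4.000,3.014)–(3.000,3.613)
cell (4,0): code 0010 → (4.000,0.728)–(4.222,1.000)
cell (4,1): code 0011 → (4.222,1.000)–(4.439,2.000)
cell (4,2): code 0011 → (4.439,2.000)–(4.013,3.000)
cell (4,3): code 0001 → (4.013,3.000)–(4.000,3.014)
total: 14 segments, chained into 1 closed loop(s), length Σ = 11.687364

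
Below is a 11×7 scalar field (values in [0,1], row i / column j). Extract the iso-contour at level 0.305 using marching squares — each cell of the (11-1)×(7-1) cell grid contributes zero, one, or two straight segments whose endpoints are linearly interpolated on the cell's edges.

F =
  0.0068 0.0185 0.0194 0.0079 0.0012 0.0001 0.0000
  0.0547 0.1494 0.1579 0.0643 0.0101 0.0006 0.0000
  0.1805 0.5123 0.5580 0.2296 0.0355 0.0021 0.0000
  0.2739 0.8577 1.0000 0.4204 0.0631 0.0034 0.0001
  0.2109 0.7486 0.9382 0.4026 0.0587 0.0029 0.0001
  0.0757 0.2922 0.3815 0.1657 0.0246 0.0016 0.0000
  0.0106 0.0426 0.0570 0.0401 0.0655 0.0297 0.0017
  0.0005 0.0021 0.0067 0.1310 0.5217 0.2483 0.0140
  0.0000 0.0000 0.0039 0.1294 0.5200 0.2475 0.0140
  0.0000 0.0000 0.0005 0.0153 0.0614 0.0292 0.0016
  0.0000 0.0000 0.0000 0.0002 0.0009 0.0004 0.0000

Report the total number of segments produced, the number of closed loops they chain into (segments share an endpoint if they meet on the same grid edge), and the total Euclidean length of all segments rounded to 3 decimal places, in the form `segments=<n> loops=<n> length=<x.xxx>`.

cell (1,0): code 0100 → (1.429,1.000)–(2.000,0.375)
cell (1,1): code 1100 → (1.368,2.000)–(1.429,1.000)
cell (1,2): code 1000 → (2.000,2.770)–(1.368,2.000)
cell (2,0): code 0110 → (2.000,0.375)–(3.000,0.053)
cell (2,2): code 1101 → (2.395,3.000)–(2.000,2.770)
cell (2,3): code 1000 → (3.000,3.323)–(2.395,3.000)
cell (3,0): code 0110 → (3.000,0.053)–(4.000,0.175)
cell (3,3): code 1001 → (4.000,3.284)–(3.000,3.323)
cell (4,0): code 0010 → (4.000,0.175)–(4.972,1.000)
cell (4,1): code 0111 → (4.972,1.000)–(5.000,1.143)
cell (4,2): code 1011 → (5.000,2.354)–(4.412,3.000)
cell (4,3): code 0001 → (4.412,3.000)–(4.000,3.284)
cell (5,1): code 0010 → (5.000,1.143)–(5.236,2.000)
cell (5,2): code 0001 → (5.236,2.000)–(5.000,2.354)
cell (6,3): code 0100 → (6.525,4.000)–(7.000,3.445)
cell (6,4): code 1000 → (7.000,4.793)–(6.525,4.000)
cell (7,3): code 0110 → (7.000,3.445)–(8.000,3.450)
cell (7,4): code 1001 → (8.000,4.789)–(7.000,4.793)
cell (8,3): code 0010 → (8.000,3.450)–(8.469,4.000)
cell (8,4): code 0001 → (8.469,4.000)–(8.000,4.789)
total: 20 segments, chained into 2 closed loop(s), length Σ = 16.450223

segments=20 loops=2 length=16.450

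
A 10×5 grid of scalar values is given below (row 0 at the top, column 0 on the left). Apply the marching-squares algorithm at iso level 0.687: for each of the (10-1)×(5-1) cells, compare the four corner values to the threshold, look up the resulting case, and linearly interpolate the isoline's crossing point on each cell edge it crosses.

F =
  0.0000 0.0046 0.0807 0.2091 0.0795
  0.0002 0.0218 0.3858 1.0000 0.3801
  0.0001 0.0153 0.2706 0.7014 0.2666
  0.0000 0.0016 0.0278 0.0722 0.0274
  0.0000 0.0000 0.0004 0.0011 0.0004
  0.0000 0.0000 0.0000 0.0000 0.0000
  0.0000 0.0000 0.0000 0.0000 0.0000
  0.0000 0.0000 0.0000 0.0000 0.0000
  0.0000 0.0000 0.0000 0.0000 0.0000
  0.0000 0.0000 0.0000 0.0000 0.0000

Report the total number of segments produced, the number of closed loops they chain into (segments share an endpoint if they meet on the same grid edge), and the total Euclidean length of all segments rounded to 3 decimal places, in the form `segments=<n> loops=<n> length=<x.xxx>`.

segments=6 loops=1 length=3.581

cell (0,2): code 0100 → (0.604,3.000)–(1.000,2.490)
cell (0,3): code 1000 → (1.000,3.505)–(0.604,3.000)
cell (1,2): code 0110 → (1.000,2.490)–(2.000,2.967)
cell (1,3): code 1001 → (2.000,3.033)–(1.000,3.505)
cell (2,2): code 0010 → (2.000,2.967)–(2.023,3.000)
cell (2,3): code 0001 → (2.023,3.000)–(2.000,3.033)
total: 6 segments, chained into 1 closed loop(s), length Σ = 3.580824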